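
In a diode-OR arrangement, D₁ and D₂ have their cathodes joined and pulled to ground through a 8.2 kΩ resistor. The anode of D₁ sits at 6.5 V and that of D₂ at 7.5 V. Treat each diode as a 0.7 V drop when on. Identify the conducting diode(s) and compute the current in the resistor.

Only D₂ conducts; I_R ≈ 0.83 mA

Assume both conduct. Then node N would need to be at both 6.5−0.7 = 5.8 V and 7.5−0.7 = 6.8 V, which is impossible.
Assume only D₂ conducts: V_N = 7.5 − 0.7 = 6.8 V, so I_R = 6.8/8.2 = 0.829 mA.
Check D₁: its anode-to-cathode voltage is 6.5 − 6.8 = -0.3 V < 0.7 V, so it is off. The assumption is consistent.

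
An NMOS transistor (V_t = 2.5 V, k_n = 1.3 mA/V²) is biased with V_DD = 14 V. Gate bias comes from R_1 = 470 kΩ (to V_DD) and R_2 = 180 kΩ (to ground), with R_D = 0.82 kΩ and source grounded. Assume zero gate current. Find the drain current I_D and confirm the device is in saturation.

V_G = V_DD·R_2/(R_1+R_2) = 14×180/650 = 3.88 V. With the source grounded, V_GS = V_G = 3.88 V.
Assume saturation: I_D = (k_n/2)(V_GS − V_t)² = (1.3/2)×(3.88 − 2.5)² = 0.65×1.38² = 1.23 mA.
V_DS = V_DD − I_D·R_D = 14 − 1.23×0.82 = 13 V.
Saturation requires V_DS ≥ V_GS − V_t = 1.38 V; 13 ≥ 1.38 ✓.

I_D ≈ 1.2 mA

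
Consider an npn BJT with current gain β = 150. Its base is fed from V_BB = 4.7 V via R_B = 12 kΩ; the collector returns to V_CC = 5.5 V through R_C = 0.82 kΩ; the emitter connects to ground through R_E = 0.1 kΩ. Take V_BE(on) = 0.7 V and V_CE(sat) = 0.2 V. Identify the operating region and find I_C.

Assume active: I_B = (4.7 − 0.7)/(12 + 151×0.1) = 0.148 mA, I_C = β·I_B = 22.1 mA.
Then V_CE = 5.5 − 22.1×0.82 − 22.3×0.1 = -14.9 V < 0.2 V — the active assumption fails.
Re-solve with V_CE = 0.2 V. KCL at the emitter: V_E/R_E = (V_BB−0.7−V_E)/R_B + (V_CC−0.2−V_E)/R_C, giving V_E = 0.601 V.
I_C = (V_CC − 0.2 − V_E)/R_C = (5.3 − 0.601)/0.82 = 5.73 mA.
Check: I_B = (4 − 0.601)/12 = 0.283 mA, and β·I_B = 42.5 mA > I_C, confirming saturation.

saturation; I_C ≈ 5.7 mA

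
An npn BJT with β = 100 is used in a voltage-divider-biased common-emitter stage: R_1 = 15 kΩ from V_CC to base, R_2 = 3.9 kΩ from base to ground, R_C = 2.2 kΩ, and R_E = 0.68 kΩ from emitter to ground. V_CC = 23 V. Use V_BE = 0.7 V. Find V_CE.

V_CE ≈ 6.7 V

Thevenize the base divider: V_Th = V_CC·R_2/(R_1+R_2) = 23×3.9/18.9 = 4.75 V, R_Th = R_1‖R_2 = 3.1 kΩ.
Base-emitter loop: V_Th = I_B·R_Th + V_BE + (β+1)I_B·R_E, so I_B = (4.75 − 0.7) / (3.1 + 101×0.68) = 0.0564 mA.
I_C = β·I_B = 100×0.0564 = 5.64 mA, and I_E = (β+1)I_B = 5.69 mA.
V_CE = V_CC − I_C·R_C − I_E·R_E = 23 − 5.64×2.2 − 5.69×0.68 = 6.73 V.
V_CE = 6.73 V > 0.2 V confirms active-region operation.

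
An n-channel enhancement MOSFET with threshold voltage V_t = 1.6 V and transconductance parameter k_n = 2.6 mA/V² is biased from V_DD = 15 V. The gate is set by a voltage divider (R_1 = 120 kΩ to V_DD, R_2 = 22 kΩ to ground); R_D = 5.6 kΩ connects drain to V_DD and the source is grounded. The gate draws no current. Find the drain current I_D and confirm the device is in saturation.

I_D ≈ 0.68 mA

V_G = V_DD·R_2/(R_1+R_2) = 15×22/142 = 2.32 V. With the source grounded, V_GS = V_G = 2.32 V.
Assume saturation: I_D = (k_n/2)(V_GS − V_t)² = (2.6/2)×(2.32 − 1.6)² = 1.3×0.724² = 0.681 mA.
V_DS = V_DD − I_D·R_D = 15 − 0.681×5.6 = 11.2 V.
Saturation requires V_DS ≥ V_GS − V_t = 0.724 V; 11.2 ≥ 0.724 ✓.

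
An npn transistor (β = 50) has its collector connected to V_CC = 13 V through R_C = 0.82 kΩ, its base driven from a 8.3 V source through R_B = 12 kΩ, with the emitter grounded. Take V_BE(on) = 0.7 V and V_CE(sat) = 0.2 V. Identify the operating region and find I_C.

Assume active: I_B = (8.3 − 0.7)/12 = 0.633 mA, giving I_C = β·I_B = 31.7 mA.
But then V_CE = 13 − 31.7×0.82 = -13 V < V_CE(sat) = 0.2 V — impossible in the active region.
So the transistor is saturated. With V_CE = 0.2 V, I_C = (V_CC − 0.2)/R_C = 12.8/0.82 = 15.6 mA.
Check: β·I_B = 31.7 mA > I_C = 15.6 mA, confirming saturation.

saturation; I_C ≈ 16 mA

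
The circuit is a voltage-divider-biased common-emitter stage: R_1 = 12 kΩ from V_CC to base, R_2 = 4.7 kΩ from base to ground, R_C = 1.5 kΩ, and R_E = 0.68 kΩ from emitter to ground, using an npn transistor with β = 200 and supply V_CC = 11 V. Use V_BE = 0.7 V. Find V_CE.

Thevenize the base divider: V_Th = V_CC·R_2/(R_1+R_2) = 11×4.7/16.7 = 3.1 V, R_Th = R_1‖R_2 = 3.38 kΩ.
Base-emitter loop: V_Th = I_B·R_Th + V_BE + (β+1)I_B·R_E, so I_B = (3.1 − 0.7) / (3.38 + 201×0.68) = 0.0171 mA.
I_C = β·I_B = 200×0.0171 = 3.42 mA, and I_E = (β+1)I_B = 3.44 mA.
V_CE = V_CC − I_C·R_C − I_E·R_E = 11 − 3.42×1.5 − 3.44×0.68 = 3.53 V.
V_CE = 3.53 V > 0.2 V confirms active-region operation.

V_CE ≈ 3.5 V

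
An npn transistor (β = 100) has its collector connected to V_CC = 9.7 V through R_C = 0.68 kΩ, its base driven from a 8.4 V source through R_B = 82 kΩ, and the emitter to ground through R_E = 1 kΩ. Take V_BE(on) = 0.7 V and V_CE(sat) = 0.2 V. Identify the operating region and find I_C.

Assume active. Base-emitter loop: I_B = (V_BB − V_BE)/(R_B + (β+1)R_E) = (8.4 − 0.7)/(82 + 101×1) = 0.0421 mA.
I_C = β·I_B = 100×0.0421 = 4.21 mA.
V_CE = V_CC − I_C·R_C − I_E·R_E = 9.7 − 4.21×0.68 − 4.25×1 = 2.59 V > V_CE(sat), so the active-region assumption holds.

active; I_C ≈ 4.2 mA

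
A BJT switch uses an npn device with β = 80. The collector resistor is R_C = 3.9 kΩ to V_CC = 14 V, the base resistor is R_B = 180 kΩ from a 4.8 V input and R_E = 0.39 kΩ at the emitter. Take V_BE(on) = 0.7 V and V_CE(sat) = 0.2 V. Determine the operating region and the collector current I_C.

active; I_C ≈ 1.6 mA

Assume active. Base-emitter loop: I_B = (V_BB − V_BE)/(R_B + (β+1)R_E) = (4.8 − 0.7)/(180 + 81×0.39) = 0.0194 mA.
I_C = β·I_B = 80×0.0194 = 1.55 mA.
V_CE = V_CC − I_C·R_C − I_E·R_E = 14 − 1.55×3.9 − 1.57×0.39 = 7.34 V > V_CE(sat), so the active-region assumption holds.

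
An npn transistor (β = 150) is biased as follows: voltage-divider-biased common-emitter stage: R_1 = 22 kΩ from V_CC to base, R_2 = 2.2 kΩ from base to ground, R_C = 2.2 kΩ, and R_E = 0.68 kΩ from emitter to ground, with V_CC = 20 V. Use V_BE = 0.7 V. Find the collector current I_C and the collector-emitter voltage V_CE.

I_C ≈ 1.6 mA, V_CE ≈ 15 V

Thevenize the base divider: V_Th = V_CC·R_2/(R_1+R_2) = 20×2.2/24.2 = 1.82 V, R_Th = R_1‖R_2 = 2 kΩ.
Base-emitter loop: V_Th = I_B·R_Th + V_BE + (β+1)I_B·R_E, so I_B = (1.82 − 0.7) / (2 + 151×0.68) = 0.0107 mA.
I_C = β·I_B = 150×0.0107 = 1.6 mA, and I_E = (β+1)I_B = 1.61 mA.
V_CE = V_CC − I_C·R_C − I_E·R_E = 20 − 1.6×2.2 − 1.61×0.68 = 15.4 V.
V_CE = 15.4 V > 0.2 V confirms active-region operation.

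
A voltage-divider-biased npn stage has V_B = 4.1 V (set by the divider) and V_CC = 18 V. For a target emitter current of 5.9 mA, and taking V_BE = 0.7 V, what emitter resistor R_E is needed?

V_E = V_B − V_BE = 4.1 − 0.7 = 3.4 V.
R_E = V_E / I_E = 3.4 / 5.9 = 0.576 kΩ.

R_E ≈ 0.58 kΩ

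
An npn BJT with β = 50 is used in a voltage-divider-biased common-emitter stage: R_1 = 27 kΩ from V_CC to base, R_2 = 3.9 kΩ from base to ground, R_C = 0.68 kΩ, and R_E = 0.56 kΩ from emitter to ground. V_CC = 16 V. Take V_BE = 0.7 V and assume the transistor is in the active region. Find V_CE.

V_CE ≈ 13 V

Thevenize the base divider: V_Th = V_CC·R_2/(R_1+R_2) = 16×3.9/30.9 = 2.02 V, R_Th = R_1‖R_2 = 3.41 kΩ.
Base-emitter loop: V_Th = I_B·R_Th + V_BE + (β+1)I_B·R_E, so I_B = (2.02 − 0.7) / (3.41 + 51×0.56) = 0.0413 mA.
I_C = β·I_B = 50×0.0413 = 2.06 mA, and I_E = (β+1)I_B = 2.1 mA.
V_CE = V_CC − I_C·R_C − I_E·R_E = 16 − 2.06×0.68 − 2.1×0.56 = 13.4 V.
V_CE = 13.4 V > 0.2 V confirms active-region operation.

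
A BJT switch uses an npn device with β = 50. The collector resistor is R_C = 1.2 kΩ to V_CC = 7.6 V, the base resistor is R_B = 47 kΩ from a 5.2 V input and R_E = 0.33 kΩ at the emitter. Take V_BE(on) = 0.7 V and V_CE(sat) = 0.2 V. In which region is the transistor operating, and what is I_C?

active; I_C ≈ 3.5 mA

Assume active. Base-emitter loop: I_B = (V_BB − V_BE)/(R_B + (β+1)R_E) = (5.2 − 0.7)/(47 + 51×0.33) = 0.0705 mA.
I_C = β·I_B = 50×0.0705 = 3.52 mA.
V_CE = V_CC − I_C·R_C − I_E·R_E = 7.6 − 3.52×1.2 − 3.6×0.33 = 2.18 V > V_CE(sat), so the active-region assumption holds.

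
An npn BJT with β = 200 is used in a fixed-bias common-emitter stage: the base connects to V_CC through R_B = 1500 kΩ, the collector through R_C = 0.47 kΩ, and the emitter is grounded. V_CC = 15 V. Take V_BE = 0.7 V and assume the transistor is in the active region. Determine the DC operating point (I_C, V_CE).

I_C ≈ 1.9 mA, V_CE ≈ 14 V

Base loop: V_CC = I_B·R_B + V_BE, so I_B = (15 − 0.7)/1500 kΩ = 0.00953 mA.
In the active region I_C = β·I_B = 200 × 0.00953 = 1.91 mA.
Collector loop: V_CE = V_CC − I_C·R_C = 15 − 1.91×0.47 = 14.1 V.
Since V_CE = 14.1 V > V_CE(sat) ≈ 0.2 V, the transistor is in the active region as assumed.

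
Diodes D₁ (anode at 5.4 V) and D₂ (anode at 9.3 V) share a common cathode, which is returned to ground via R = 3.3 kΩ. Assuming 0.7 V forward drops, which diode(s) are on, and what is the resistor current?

Only D₂ conducts; I_R ≈ 2.6 mA

Assume both conduct. Then node N would need to be at both 5.4−0.7 = 4.7 V and 9.3−0.7 = 8.6 V, which is impossible.
Assume only D₂ conducts: V_N = 9.3 − 0.7 = 8.6 V, so I_R = 8.6/3.3 = 2.61 mA.
Check D₁: its anode-to-cathode voltage is 5.4 − 8.6 = -3.2 V < 0.7 V, so it is off. The assumption is consistent.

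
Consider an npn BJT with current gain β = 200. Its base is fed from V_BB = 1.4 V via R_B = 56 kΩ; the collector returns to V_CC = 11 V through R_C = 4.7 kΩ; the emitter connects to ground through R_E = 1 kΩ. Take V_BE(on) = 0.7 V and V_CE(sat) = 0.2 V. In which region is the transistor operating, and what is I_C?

active; I_C ≈ 0.54 mA

Assume active. Base-emitter loop: I_B = (V_BB − V_BE)/(R_B + (β+1)R_E) = (1.4 − 0.7)/(56 + 201×1) = 0.00272 mA.
I_C = β·I_B = 200×0.00272 = 0.545 mA.
V_CE = V_CC − I_C·R_C − I_E·R_E = 11 − 0.545×4.7 − 0.547×1 = 7.89 V > V_CE(sat), so the active-region assumption holds.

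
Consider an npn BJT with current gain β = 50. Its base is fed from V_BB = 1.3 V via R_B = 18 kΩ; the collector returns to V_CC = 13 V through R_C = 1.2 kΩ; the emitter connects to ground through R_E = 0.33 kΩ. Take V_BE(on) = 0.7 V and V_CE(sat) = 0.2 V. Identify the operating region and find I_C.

active; I_C ≈ 0.86 mA

Assume active. Base-emitter loop: I_B = (V_BB − V_BE)/(R_B + (β+1)R_E) = (1.3 − 0.7)/(18 + 51×0.33) = 0.0172 mA.
I_C = β·I_B = 50×0.0172 = 0.861 mA.
V_CE = V_CC − I_C·R_C − I_E·R_E = 13 − 0.861×1.2 − 0.879×0.33 = 11.7 V > V_CE(sat), so the active-region assumption holds.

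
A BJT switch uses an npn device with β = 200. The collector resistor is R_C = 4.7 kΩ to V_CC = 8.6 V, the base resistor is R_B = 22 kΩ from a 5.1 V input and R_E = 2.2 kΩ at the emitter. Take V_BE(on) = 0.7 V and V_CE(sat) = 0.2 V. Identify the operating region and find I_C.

Assume active: I_B = (5.1 − 0.7)/(22 + 201×2.2) = 0.00948 mA, I_C = β·I_B = 1.9 mA.
Then V_CE = 8.6 − 1.9×4.7 − 1.91×2.2 = -4.5 V < 0.2 V — the active assumption fails.
Re-solve with V_CE = 0.2 V. KCL at the emitter: V_E/R_E = (V_BB−0.7−V_E)/R_B + (V_CC−0.2−V_E)/R_C, giving V_E = 2.79 V.
I_C = (V_CC − 0.2 − V_E)/R_C = (8.4 − 2.79)/4.7 = 1.19 mA.
Check: I_B = (4.4 − 2.79)/22 = 0.0733 mA, and β·I_B = 14.7 mA > I_C, confirming saturation.

saturation; I_C ≈ 1.2 mA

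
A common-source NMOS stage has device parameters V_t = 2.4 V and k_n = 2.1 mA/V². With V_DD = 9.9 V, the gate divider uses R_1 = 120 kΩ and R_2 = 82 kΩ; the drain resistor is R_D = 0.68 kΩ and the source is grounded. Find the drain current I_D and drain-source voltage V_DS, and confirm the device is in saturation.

I_D ≈ 2.8 mA, V_DS ≈ 8 V

V_G = V_DD·R_2/(R_1+R_2) = 9.9×82/202 = 4.02 V. With the source grounded, V_GS = V_G = 4.02 V.
Assume saturation: I_D = (k_n/2)(V_GS − V_t)² = (2.1/2)×(4.02 − 2.4)² = 1.05×1.62² = 2.75 mA.
V_DS = V_DD − I_D·R_D = 9.9 − 2.75×0.68 = 8.03 V.
Saturation requires V_DS ≥ V_GS − V_t = 1.62 V; 8.03 ≥ 1.62 ✓.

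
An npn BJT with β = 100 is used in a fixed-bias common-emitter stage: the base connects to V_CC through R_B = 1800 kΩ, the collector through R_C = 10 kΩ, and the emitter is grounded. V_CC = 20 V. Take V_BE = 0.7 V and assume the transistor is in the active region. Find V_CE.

V_CE ≈ 9.3 V

Base loop: V_CC = I_B·R_B + V_BE, so I_B = (20 − 0.7)/1800 kΩ = 0.0107 mA.
In the active region I_C = β·I_B = 100 × 0.0107 = 1.07 mA.
Collector loop: V_CE = V_CC − I_C·R_C = 20 − 1.07×10 = 9.28 V.
Since V_CE = 9.28 V > V_CE(sat) ≈ 0.2 V, the transistor is in the active region as assumed.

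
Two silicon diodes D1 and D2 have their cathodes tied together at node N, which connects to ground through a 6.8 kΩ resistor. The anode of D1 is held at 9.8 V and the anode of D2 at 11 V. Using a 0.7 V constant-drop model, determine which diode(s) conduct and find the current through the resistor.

Assume both conduct. Then node N would need to be at both 9.8−0.7 = 9.1 V and 11−0.7 = 10.3 V, which is impossible.
Assume only D2 conducts: V_N = 11 − 0.7 = 10.3 V, so I_R = 10.3/6.8 = 1.51 mA.
Check D1: its anode-to-cathode voltage is 9.8 − 10.3 = -0.5 V < 0.7 V, so it is off. The assumption is consistent.

Only D2 conducts; I_R ≈ 1.5 mA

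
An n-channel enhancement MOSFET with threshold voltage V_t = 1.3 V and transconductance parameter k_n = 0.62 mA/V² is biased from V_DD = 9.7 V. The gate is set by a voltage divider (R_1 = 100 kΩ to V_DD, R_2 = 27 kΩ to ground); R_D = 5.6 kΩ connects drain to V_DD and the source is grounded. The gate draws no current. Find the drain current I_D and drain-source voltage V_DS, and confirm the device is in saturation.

I_D ≈ 0.18 mA, V_DS ≈ 8.7 V

V_G = V_DD·R_2/(R_1+R_2) = 9.7×27/127 = 2.06 V. With the source grounded, V_GS = V_G = 2.06 V.
Assume saturation: I_D = (k_n/2)(V_GS − V_t)² = (0.62/2)×(2.06 − 1.3)² = 0.31×0.762² = 0.18 mA.
V_DS = V_DD − I_D·R_D = 9.7 − 0.18×5.6 = 8.69 V.
Saturation requires V_DS ≥ V_GS − V_t = 0.762 V; 8.69 ≥ 0.762 ✓.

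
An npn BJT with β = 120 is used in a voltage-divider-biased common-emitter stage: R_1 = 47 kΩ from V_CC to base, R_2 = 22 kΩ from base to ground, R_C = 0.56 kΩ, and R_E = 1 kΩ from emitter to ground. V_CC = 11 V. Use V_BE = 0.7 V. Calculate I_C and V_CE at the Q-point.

I_C ≈ 2.5 mA, V_CE ≈ 7.1 V

Thevenize the base divider: V_Th = V_CC·R_2/(R_1+R_2) = 11×22/69 = 3.51 V, R_Th = R_1‖R_2 = 15 kΩ.
Base-emitter loop: V_Th = I_B·R_Th + V_BE + (β+1)I_B·R_E, so I_B = (3.51 − 0.7) / (15 + 121×1) = 0.0206 mA.
I_C = β·I_B = 120×0.0206 = 2.48 mA, and I_E = (β+1)I_B = 2.5 mA.
V_CE = V_CC − I_C·R_C − I_E·R_E = 11 − 2.48×0.56 − 2.5×1 = 7.11 V.
V_CE = 7.11 V > 0.2 V confirms active-region operation.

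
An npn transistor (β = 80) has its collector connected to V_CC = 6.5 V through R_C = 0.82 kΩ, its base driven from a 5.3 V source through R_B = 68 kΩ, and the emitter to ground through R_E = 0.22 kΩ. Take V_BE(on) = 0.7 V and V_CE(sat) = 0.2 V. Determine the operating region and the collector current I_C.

Assume active. Base-emitter loop: I_B = (V_BB − V_BE)/(R_B + (β+1)R_E) = (5.3 − 0.7)/(68 + 81×0.22) = 0.0536 mA.
I_C = β·I_B = 80×0.0536 = 4.29 mA.
V_CE = V_CC − I_C·R_C − I_E·R_E = 6.5 − 4.29×0.82 − 4.34×0.22 = 2.03 V > V_CE(sat), so the active-region assumption holds.

active; I_C ≈ 4.3 mA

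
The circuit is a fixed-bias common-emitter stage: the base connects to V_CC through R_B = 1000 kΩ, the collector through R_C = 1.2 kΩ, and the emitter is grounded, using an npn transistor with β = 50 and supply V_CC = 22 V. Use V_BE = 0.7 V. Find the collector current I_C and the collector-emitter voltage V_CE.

I_C ≈ 1.1 mA, V_CE ≈ 21 V

Base loop: V_CC = I_B·R_B + V_BE, so I_B = (22 − 0.7)/1000 kΩ = 0.0213 mA.
In the active region I_C = β·I_B = 50 × 0.0213 = 1.06 mA.
Collector loop: V_CE = V_CC − I_C·R_C = 22 − 1.06×1.2 = 20.7 V.
Since V_CE = 20.7 V > V_CE(sat) ≈ 0.2 V, the transistor is in the active region as assumed.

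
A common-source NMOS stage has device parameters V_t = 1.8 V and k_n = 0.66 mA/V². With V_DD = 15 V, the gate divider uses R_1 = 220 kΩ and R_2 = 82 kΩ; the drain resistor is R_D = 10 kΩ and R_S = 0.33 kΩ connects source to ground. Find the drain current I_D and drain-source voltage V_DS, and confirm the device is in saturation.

V_G = V_DD·R_2/(R_1+R_2) = 15×82/302 = 4.07 V.
Assume saturation: I_D = (k_n/2)(V_GS − V_t)² with V_GS = V_G − I_D·R_S = 4.07 − 0.33·I_D.
Substituting gives 0.0359·I_D² − 1.5·I_D + 1.7 = 0, with roots I_D = 1.17 or 40.4 mA.
The root I_D = 40.4 mA gives V_GS = -9.27 V ≤ V_t, so take I_D = 1.17 mA.
Then V_GS = 3.69 V and V_DS = V_DD − I_D(R_D+R_S) = 15 − 1.17×10.3 = 2.88 V.
Saturation requires V_DS ≥ V_GS − V_t = 1.89 V; 2.88 ≥ 1.89 ✓.

I_D ≈ 1.2 mA, V_DS ≈ 2.9 V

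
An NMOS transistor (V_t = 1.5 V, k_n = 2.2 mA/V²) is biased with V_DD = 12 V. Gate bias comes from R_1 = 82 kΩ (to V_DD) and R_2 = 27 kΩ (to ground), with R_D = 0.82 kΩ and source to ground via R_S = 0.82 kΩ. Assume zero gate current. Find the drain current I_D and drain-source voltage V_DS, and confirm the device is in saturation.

I_D ≈ 0.77 mA, V_DS ≈ 11 V

V_G = V_DD·R_2/(R_1+R_2) = 12×27/109 = 2.97 V.
Assume saturation: I_D = (k_n/2)(V_GS − V_t)² with V_GS = V_G − I_D·R_S = 2.97 − 0.82·I_D.
Substituting gives 0.74·I_D² − 3.66·I_D + 2.39 = 0, with roots I_D = 0.773 or 4.17 mA.
The root I_D = 4.17 mA gives V_GS = -0.447 V ≤ V_t, so take I_D = 0.773 mA.
Then V_GS = 2.34 V and V_DS = V_DD − I_D(R_D+R_S) = 12 − 0.773×1.64 = 10.7 V.
Saturation requires V_DS ≥ V_GS − V_t = 0.838 V; 10.7 ≥ 0.838 ✓.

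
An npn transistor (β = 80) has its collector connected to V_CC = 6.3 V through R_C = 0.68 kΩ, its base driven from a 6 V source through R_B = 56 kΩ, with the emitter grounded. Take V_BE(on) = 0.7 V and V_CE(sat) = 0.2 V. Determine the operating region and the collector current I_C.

Assume active. Base-emitter loop: I_B = (V_BB − V_BE)/R_B = (6 − 0.7)/56 = 0.0946 mA.
I_C = β·I_B = 80×0.0946 = 7.57 mA.
V_CE = V_CC − I_C·R_C = 6.3 − 7.57×0.68 = 1.15 V > V_CE(sat), so the active-region assumption holds.

active; I_C ≈ 7.6 mA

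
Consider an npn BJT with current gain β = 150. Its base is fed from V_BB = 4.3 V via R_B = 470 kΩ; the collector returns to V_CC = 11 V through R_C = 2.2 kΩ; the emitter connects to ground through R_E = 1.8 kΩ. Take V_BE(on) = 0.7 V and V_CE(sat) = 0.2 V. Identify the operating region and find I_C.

Assume active. Base-emitter loop: I_B = (V_BB − V_BE)/(R_B + (β+1)R_E) = (4.3 − 0.7)/(470 + 151×1.8) = 0.00485 mA.
I_C = β·I_B = 150×0.00485 = 0.728 mA.
V_CE = V_CC − I_C·R_C − I_E·R_E = 11 − 0.728×2.2 − 0.733×1.8 = 8.08 V > V_CE(sat), so the active-region assumption holds.

active; I_C ≈ 0.73 mA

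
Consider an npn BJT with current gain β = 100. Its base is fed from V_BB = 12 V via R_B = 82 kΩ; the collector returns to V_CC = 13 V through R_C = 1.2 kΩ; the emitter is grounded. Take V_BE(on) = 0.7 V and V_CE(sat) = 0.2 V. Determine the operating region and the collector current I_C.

saturation; I_C ≈ 11 mA

Assume active: I_B = (12 − 0.7)/82 = 0.138 mA, giving I_C = β·I_B = 13.8 mA.
But then V_CE = 13 − 13.8×1.2 = -3.54 V < V_CE(sat) = 0.2 V — impossible in the active region.
So the transistor is saturated. With V_CE = 0.2 V, I_C = (V_CC − 0.2)/R_C = 12.8/1.2 = 10.7 mA.
Check: β·I_B = 13.8 mA > I_C = 10.7 mA, confirming saturation.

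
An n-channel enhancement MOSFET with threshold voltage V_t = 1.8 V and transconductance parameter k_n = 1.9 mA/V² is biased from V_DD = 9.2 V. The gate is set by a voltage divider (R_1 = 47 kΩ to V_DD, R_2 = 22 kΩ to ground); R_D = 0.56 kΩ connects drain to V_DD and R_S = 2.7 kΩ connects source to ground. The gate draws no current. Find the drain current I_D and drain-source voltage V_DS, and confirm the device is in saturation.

I_D ≈ 0.24 mA, V_DS ≈ 8.4 V

V_G = V_DD·R_2/(R_1+R_2) = 9.2×22/69 = 2.93 V.
Assume saturation: I_D = (k_n/2)(V_GS − V_t)² with V_GS = V_G − I_D·R_S = 2.93 − 2.7·I_D.
Substituting gives 6.93·I_D² − 6.81·I_D + 1.22 = 0, with roots I_D = 0.235 or 0.749 mA.
The root I_D = 0.749 mA gives V_GS = 0.912 V ≤ V_t, so take I_D = 0.235 mA.
Then V_GS = 2.3 V and V_DS = V_DD − I_D(R_D+R_S) = 9.2 − 0.235×3.26 = 8.43 V.
Saturation requires V_DS ≥ V_GS − V_t = 0.498 V; 8.43 ≥ 0.498 ✓.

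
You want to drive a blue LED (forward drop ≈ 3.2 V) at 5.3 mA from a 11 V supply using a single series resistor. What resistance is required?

The resistor drops V_S − V_D = 11 − 3.2 = 7.8 V at 5.3 mA.
R = 7.8 V / 5.3 mA = 1.47 kΩ.

R ≈ 1.5 kΩ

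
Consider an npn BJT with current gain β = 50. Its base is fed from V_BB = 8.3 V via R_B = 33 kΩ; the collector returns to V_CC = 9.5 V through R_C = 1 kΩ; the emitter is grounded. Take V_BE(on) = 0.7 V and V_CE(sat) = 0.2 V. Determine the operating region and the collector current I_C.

saturation; I_C ≈ 9.3 mA

Assume active: I_B = (8.3 − 0.7)/33 = 0.23 mA, giving I_C = β·I_B = 11.5 mA.
But then V_CE = 9.5 − 11.5×1 = -2.02 V < V_CE(sat) = 0.2 V — impossible in the active region.
So the transistor is saturated. With V_CE = 0.2 V, I_C = (V_CC − 0.2)/R_C = 9.3/1 = 9.3 mA.
Check: β·I_B = 11.5 mA > I_C = 9.3 mA, confirming saturation.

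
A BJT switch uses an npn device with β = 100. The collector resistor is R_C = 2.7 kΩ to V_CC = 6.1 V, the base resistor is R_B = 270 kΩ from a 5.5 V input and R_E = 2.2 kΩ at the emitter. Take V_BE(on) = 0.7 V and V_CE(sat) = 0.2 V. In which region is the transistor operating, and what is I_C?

active; I_C ≈ 0.98 mA

Assume active. Base-emitter loop: I_B = (V_BB − V_BE)/(R_B + (β+1)R_E) = (5.5 − 0.7)/(270 + 101×2.2) = 0.00975 mA.
I_C = β·I_B = 100×0.00975 = 0.975 mA.
V_CE = V_CC − I_C·R_C − I_E·R_E = 6.1 − 0.975×2.7 − 0.985×2.2 = 1.3 V > V_CE(sat), so the active-region assumption holds.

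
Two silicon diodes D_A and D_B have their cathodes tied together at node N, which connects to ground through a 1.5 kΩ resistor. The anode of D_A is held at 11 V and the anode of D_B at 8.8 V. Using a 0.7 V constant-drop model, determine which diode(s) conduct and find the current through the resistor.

Assume both conduct. Then node N would need to be at both 11−0.7 = 10.3 V and 8.8−0.7 = 8.1 V, which is impossible.
Assume only D_A conducts: V_N = 11 − 0.7 = 10.3 V, so I_R = 10.3/1.5 = 6.87 mA.
Check D_B: its anode-to-cathode voltage is 8.8 − 10.3 = -1.5 V < 0.7 V, so it is off. The assumption is consistent.

Only D_A conducts; I_R ≈ 6.9 mA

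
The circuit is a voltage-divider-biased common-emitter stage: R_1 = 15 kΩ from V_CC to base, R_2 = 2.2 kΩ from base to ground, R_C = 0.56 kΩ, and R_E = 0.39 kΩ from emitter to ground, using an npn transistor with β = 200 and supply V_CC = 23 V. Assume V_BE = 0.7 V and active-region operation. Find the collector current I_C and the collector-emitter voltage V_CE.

I_C ≈ 5.6 mA, V_CE ≈ 18 V

Thevenize the base divider: V_Th = V_CC·R_2/(R_1+R_2) = 23×2.2/17.2 = 2.94 V, R_Th = R_1‖R_2 = 1.92 kΩ.
Base-emitter loop: V_Th = I_B·R_Th + V_BE + (β+1)I_B·R_E, so I_B = (2.94 − 0.7) / (1.92 + 201×0.39) = 0.0279 mA.
I_C = β·I_B = 200×0.0279 = 5.58 mA, and I_E = (β+1)I_B = 5.61 mA.
V_CE = V_CC − I_C·R_C − I_E·R_E = 23 − 5.58×0.56 − 5.61×0.39 = 17.7 V.
V_CE = 17.7 V > 0.2 V confirms active-region operation.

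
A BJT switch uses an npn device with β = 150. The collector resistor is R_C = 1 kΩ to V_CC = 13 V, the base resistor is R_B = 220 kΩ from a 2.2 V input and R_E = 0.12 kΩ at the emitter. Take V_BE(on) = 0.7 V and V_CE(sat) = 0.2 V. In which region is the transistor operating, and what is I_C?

Assume active. Base-emitter loop: I_B = (V_BB − V_BE)/(R_B + (β+1)R_E) = (2.2 − 0.7)/(220 + 151×0.12) = 0.0063 mA.
I_C = β·I_B = 150×0.0063 = 0.945 mA.
V_CE = V_CC − I_C·R_C − I_E·R_E = 13 − 0.945×1 − 0.951×0.12 = 11.9 V > V_CE(sat), so the active-region assumption holds.

active; I_C ≈ 0.94 mA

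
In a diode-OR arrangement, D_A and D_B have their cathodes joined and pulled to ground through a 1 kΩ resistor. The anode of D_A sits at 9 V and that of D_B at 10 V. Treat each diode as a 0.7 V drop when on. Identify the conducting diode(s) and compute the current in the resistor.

Assume both conduct. Then node N would need to be at both 9−0.7 = 8.3 V and 10−0.7 = 9.3 V, which is impossible.
Assume only D_B conducts: V_N = 10 − 0.7 = 9.3 V, so I_R = 9.3/1 = 9.3 mA.
Check D_A: its anode-to-cathode voltage is 9 − 9.3 = -0.3 V < 0.7 V, so it is off. The assumption is consistent.

Only D_B conducts; I_R ≈ 9.3 mA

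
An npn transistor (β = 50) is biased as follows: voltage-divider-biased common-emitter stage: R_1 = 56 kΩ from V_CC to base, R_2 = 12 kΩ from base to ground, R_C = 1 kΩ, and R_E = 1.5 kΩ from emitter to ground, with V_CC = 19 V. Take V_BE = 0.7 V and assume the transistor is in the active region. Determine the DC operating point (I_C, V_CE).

Thevenize the base divider: V_Th = V_CC·R_2/(R_1+R_2) = 19×12/68 = 3.35 V, R_Th = R_1‖R_2 = 9.88 kΩ.
Base-emitter loop: V_Th = I_B·R_Th + V_BE + (β+1)I_B·R_E, so I_B = (3.35 − 0.7) / (9.88 + 51×1.5) = 0.0307 mA.
I_C = β·I_B = 50×0.0307 = 1.54 mA, and I_E = (β+1)I_B = 1.57 mA.
V_CE = V_CC − I_C·R_C − I_E·R_E = 19 − 1.54×1 − 1.57×1.5 = 15.1 V.
V_CE = 15.1 V > 0.2 V confirms active-region operation.

I_C ≈ 1.5 mA, V_CE ≈ 15 V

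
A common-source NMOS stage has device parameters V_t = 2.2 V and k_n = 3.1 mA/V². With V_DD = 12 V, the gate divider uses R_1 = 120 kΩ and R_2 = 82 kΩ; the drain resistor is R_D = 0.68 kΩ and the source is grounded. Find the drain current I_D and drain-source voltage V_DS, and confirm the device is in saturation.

V_G = V_DD·R_2/(R_1+R_2) = 12×82/202 = 4.87 V. With the source grounded, V_GS = V_G = 4.87 V.
Assume saturation: I_D = (k_n/2)(V_GS − V_t)² = (3.1/2)×(4.87 − 2.2)² = 1.55×2.67² = 11.1 mA.
V_DS = V_DD − I_D·R_D = 12 − 11.1×0.68 = 4.48 V.
Saturation requires V_DS ≥ V_GS − V_t = 2.67 V; 4.48 ≥ 2.67 ✓.

I_D ≈ 11 mA, V_DS ≈ 4.5 V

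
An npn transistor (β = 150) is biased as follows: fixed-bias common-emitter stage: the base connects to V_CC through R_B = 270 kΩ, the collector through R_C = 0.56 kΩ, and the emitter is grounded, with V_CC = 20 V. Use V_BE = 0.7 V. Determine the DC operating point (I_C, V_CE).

Base loop: V_CC = I_B·R_B + V_BE, so I_B = (20 − 0.7)/270 kΩ = 0.0715 mA.
In the active region I_C = β·I_B = 150 × 0.0715 = 10.7 mA.
Collector loop: V_CE = V_CC − I_C·R_C = 20 − 10.7×0.56 = 14 V.
Since V_CE = 14 V > V_CE(sat) ≈ 0.2 V, the transistor is in the active region as assumed.

I_C ≈ 11 mA, V_CE ≈ 14 V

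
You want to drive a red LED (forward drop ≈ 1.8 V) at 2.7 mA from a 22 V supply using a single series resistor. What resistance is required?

The resistor drops V_S − V_D = 22 − 1.8 = 20.2 V at 2.7 mA.
R = 20.2 V / 2.7 mA = 7.48 kΩ.

R ≈ 7.5 kΩ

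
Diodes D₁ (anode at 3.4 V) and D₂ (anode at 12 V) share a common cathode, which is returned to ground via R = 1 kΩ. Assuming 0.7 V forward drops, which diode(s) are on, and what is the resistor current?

Assume both conduct. Then node N would need to be at both 3.4−0.7 = 2.7 V and 12−0.7 = 11.3 V, which is impossible.
Assume only D₂ conducts: V_N = 12 − 0.7 = 11.3 V, so I_R = 11.3/1 = 11.3 mA.
Check D₁: its anode-to-cathode voltage is 3.4 − 11.3 = -7.9 V < 0.7 V, so it is off. The assumption is consistent.

Only D₂ conducts; I_R ≈ 11 mA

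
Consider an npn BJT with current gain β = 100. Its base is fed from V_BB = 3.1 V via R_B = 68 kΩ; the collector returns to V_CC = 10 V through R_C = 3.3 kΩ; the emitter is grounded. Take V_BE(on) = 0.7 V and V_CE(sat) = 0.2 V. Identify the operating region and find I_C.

saturation; I_C ≈ 3 mA

Assume active: I_B = (3.1 − 0.7)/68 = 0.0353 mA, giving I_C = β·I_B = 3.53 mA.
But then V_CE = 10 − 3.53×3.3 = -1.65 V < V_CE(sat) = 0.2 V — impossible in the active region.
So the transistor is saturated. With V_CE = 0.2 V, I_C = (V_CC − 0.2)/R_C = 9.8/3.3 = 2.97 mA.
Check: β·I_B = 3.53 mA > I_C = 2.97 mA, confirming saturation.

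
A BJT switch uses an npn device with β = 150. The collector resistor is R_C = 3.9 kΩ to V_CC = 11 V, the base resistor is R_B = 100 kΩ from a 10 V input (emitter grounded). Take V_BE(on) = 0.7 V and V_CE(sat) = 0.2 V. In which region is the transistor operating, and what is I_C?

Assume active: I_B = (10 − 0.7)/100 = 0.093 mA, giving I_C = β·I_B = 14 mA.
But then V_CE = 11 − 14×3.9 = -43.4 V < V_CE(sat) = 0.2 V — impossible in the active region.
So the transistor is saturated. With V_CE = 0.2 V, I_C = (V_CC − 0.2)/R_C = 10.8/3.9 = 2.77 mA.
Check: β·I_B = 14 mA > I_C = 2.77 mA, confirming saturation.

saturation; I_C ≈ 2.8 mA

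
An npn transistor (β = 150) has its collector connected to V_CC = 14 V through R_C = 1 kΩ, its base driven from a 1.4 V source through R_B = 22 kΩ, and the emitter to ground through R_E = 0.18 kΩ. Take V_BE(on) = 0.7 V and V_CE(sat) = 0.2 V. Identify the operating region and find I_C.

active; I_C ≈ 2.1 mA

Assume active. Base-emitter loop: I_B = (V_BB − V_BE)/(R_B + (β+1)R_E) = (1.4 − 0.7)/(22 + 151×0.18) = 0.0142 mA.
I_C = β·I_B = 150×0.0142 = 2.14 mA.
V_CE = V_CC − I_C·R_C − I_E·R_E = 14 − 2.14×1 − 2.15×0.18 = 11.5 V > V_CE(sat), so the active-region assumption holds.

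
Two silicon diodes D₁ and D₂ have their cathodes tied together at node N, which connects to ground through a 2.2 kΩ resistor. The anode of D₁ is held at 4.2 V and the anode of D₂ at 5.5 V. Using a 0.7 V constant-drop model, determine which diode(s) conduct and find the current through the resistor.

Only D₂ conducts; I_R ≈ 2.2 mA

Assume both conduct. Then node N would need to be at both 4.2−0.7 = 3.5 V and 5.5−0.7 = 4.8 V, which is impossible.
Assume only D₂ conducts: V_N = 5.5 − 0.7 = 4.8 V, so I_R = 4.8/2.2 = 2.18 mA.
Check D₁: its anode-to-cathode voltage is 4.2 − 4.8 = -0.6 V < 0.7 V, so it is off. The assumption is consistent.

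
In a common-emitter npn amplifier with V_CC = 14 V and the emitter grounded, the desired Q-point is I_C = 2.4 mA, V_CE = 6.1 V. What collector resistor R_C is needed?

Collector loop: V_CC = I_C·R_C + V_CE.
R_C = (V_CC − V_CE)/I_C = (14 − 6.1)/2.4 = 3.29 kΩ.

R_C ≈ 3.3 kΩ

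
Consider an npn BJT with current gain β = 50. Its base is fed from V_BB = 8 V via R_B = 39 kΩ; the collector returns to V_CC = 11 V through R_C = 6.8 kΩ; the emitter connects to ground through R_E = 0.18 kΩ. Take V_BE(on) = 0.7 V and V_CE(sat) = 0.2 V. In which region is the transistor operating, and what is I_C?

Assume active: I_B = (8 − 0.7)/(39 + 51×0.18) = 0.152 mA, I_C = β·I_B = 7.58 mA.
Then V_CE = 11 − 7.58×6.8 − 7.73×0.18 = -41.9 V < 0.2 V — the active assumption fails.
Re-solve with V_CE = 0.2 V. KCL at the emitter: V_E/R_E = (V_BB−0.7−V_E)/R_B + (V_CC−0.2−V_E)/R_C, giving V_E = 0.31 V.
I_C = (V_CC − 0.2 − V_E)/R_C = (10.8 − 0.31)/6.8 = 1.54 mA.
Check: I_B = (7.3 − 0.31)/39 = 0.179 mA, and β·I_B = 8.96 mA > I_C, confirming saturation.

saturation; I_C ≈ 1.5 mA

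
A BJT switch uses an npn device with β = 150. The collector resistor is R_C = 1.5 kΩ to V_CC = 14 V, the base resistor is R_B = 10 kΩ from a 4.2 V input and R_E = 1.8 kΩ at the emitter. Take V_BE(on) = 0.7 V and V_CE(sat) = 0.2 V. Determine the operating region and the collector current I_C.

active; I_C ≈ 1.9 mA

Assume active. Base-emitter loop: I_B = (V_BB − V_BE)/(R_B + (β+1)R_E) = (4.2 − 0.7)/(10 + 151×1.8) = 0.0124 mA.
I_C = β·I_B = 150×0.0124 = 1.86 mA.
V_CE = V_CC − I_C·R_C − I_E·R_E = 14 − 1.86×1.5 − 1.88×1.8 = 7.83 V > V_CE(sat), so the active-region assumption holds.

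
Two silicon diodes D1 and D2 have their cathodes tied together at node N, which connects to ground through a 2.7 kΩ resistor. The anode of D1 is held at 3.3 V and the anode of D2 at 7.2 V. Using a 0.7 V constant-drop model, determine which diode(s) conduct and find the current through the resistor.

Assume both conduct. Then node N would need to be at both 3.3−0.7 = 2.6 V and 7.2−0.7 = 6.5 V, which is impossible.
Assume only D2 conducts: V_N = 7.2 − 0.7 = 6.5 V, so I_R = 6.5/2.7 = 2.41 mA.
Check D1: its anode-to-cathode voltage is 3.3 − 6.5 = -3.2 V < 0.7 V, so it is off. The assumption is consistent.

Only D2 conducts; I_R ≈ 2.4 mA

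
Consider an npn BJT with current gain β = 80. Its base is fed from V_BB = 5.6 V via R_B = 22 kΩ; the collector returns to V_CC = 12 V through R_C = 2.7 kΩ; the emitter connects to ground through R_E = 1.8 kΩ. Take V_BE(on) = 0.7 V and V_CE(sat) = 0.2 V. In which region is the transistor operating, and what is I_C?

Assume active. Base-emitter loop: I_B = (V_BB − V_BE)/(R_B + (β+1)R_E) = (5.6 − 0.7)/(22 + 81×1.8) = 0.0292 mA.
I_C = β·I_B = 80×0.0292 = 2.34 mA.
V_CE = V_CC − I_C·R_C − I_E·R_E = 12 − 2.34×2.7 − 2.37×1.8 = 1.43 V > V_CE(sat), so the active-region assumption holds.

active; I_C ≈ 2.3 mA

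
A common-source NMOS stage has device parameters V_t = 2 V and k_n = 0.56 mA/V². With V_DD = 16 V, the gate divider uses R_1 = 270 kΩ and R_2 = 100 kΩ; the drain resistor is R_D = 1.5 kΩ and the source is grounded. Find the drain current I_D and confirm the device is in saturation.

V_G = V_DD·R_2/(R_1+R_2) = 16×100/370 = 4.32 V. With the source grounded, V_GS = V_G = 4.32 V.
Assume saturation: I_D = (k_n/2)(V_GS − V_t)² = (0.56/2)×(4.32 − 2)² = 0.28×2.32² = 1.51 mA.
V_DS = V_DD − I_D·R_D = 16 − 1.51×1.5 = 13.7 V.
Saturation requires V_DS ≥ V_GS − V_t = 2.32 V; 13.7 ≥ 2.32 ✓.

I_D ≈ 1.5 mA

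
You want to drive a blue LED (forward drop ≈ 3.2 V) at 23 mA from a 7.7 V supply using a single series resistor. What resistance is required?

R ≈ 0.2 kΩ

The resistor drops V_S − V_D = 7.7 − 3.2 = 4.5 V at 23 mA.
R = 4.5 V / 23 mA = 0.196 kΩ.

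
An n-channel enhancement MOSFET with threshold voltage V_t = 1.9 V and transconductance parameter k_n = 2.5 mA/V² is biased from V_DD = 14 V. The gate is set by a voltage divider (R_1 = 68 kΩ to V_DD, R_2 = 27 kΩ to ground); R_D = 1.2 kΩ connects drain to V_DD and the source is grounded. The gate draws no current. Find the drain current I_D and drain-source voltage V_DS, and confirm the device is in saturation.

V_G = V_DD·R_2/(R_1+R_2) = 14×27/95 = 3.98 V. With the source grounded, V_GS = V_G = 3.98 V.
Assume saturation: I_D = (k_n/2)(V_GS − V_t)² = (2.5/2)×(3.98 − 1.9)² = 1.25×2.08² = 5.4 mA.
V_DS = V_DD − I_D·R_D = 14 − 5.4×1.2 = 7.52 V.
Saturation requires V_DS ≥ V_GS − V_t = 2.08 V; 7.52 ≥ 2.08 ✓.

I_D ≈ 5.4 mA, V_DS ≈ 7.5 V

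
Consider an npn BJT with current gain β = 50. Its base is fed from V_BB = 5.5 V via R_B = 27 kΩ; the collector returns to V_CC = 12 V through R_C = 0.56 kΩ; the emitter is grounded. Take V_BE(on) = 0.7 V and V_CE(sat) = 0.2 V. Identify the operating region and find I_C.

Assume active. Base-emitter loop: I_B = (V_BB − V_BE)/R_B = (5.5 − 0.7)/27 = 0.178 mA.
I_C = β·I_B = 50×0.178 = 8.89 mA.
V_CE = V_CC − I_C·R_C = 12 − 8.89×0.56 = 7.02 V > V_CE(sat), so the active-region assumption holds.

active; I_C ≈ 8.9 mA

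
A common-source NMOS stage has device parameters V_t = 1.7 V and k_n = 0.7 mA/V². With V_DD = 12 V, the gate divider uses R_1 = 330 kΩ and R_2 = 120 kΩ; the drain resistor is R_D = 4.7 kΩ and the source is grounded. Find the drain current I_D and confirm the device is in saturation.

I_D ≈ 0.79 mA

V_G = V_DD·R_2/(R_1+R_2) = 12×120/450 = 3.2 V. With the source grounded, V_GS = V_G = 3.2 V.
Assume saturation: I_D = (k_n/2)(V_GS − V_t)² = (0.7/2)×(3.2 − 1.7)² = 0.35×1.5² = 0.788 mA.
V_DS = V_DD − I_D·R_D = 12 − 0.788×4.7 = 8.3 V.
Saturation requires V_DS ≥ V_GS − V_t = 1.5 V; 8.3 ≥ 1.5 ✓.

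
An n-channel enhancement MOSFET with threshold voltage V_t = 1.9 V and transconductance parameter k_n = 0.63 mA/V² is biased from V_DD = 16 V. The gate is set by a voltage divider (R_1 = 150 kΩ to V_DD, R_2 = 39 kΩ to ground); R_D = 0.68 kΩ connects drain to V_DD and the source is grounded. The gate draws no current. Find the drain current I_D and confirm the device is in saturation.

I_D ≈ 0.62 mA

V_G = V_DD·R_2/(R_1+R_2) = 16×39/189 = 3.3 V. With the source grounded, V_GS = V_G = 3.3 V.
Assume saturation: I_D = (k_n/2)(V_GS − V_t)² = (0.63/2)×(3.3 − 1.9)² = 0.315×1.4² = 0.619 mA.
V_DS = V_DD − I_D·R_D = 16 − 0.619×0.68 = 15.6 V.
Saturation requires V_DS ≥ V_GS − V_t = 1.4 V; 15.6 ≥ 1.4 ✓.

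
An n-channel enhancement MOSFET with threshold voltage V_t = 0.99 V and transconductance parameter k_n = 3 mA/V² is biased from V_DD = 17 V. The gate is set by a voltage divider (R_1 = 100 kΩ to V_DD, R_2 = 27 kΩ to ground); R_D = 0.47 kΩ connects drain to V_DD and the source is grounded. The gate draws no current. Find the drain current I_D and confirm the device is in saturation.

V_G = V_DD·R_2/(R_1+R_2) = 17×27/127 = 3.61 V. With the source grounded, V_GS = V_G = 3.61 V.
Assume saturation: I_D = (k_n/2)(V_GS − V_t)² = (3/2)×(3.61 − 0.99)² = 1.5×2.62² = 10.3 mA.
V_DS = V_DD − I_D·R_D = 17 − 10.3×0.47 = 12.1 V.
Saturation requires V_DS ≥ V_GS − V_t = 2.62 V; 12.1 ≥ 2.62 ✓.

I_D ≈ 10 mA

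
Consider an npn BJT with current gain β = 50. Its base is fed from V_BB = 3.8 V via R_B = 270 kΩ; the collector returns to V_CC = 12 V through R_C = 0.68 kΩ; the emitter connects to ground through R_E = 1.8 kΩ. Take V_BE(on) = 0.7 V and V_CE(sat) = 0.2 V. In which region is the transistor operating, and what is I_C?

active; I_C ≈ 0.43 mA

Assume active. Base-emitter loop: I_B = (V_BB − V_BE)/(R_B + (β+1)R_E) = (3.8 − 0.7)/(270 + 51×1.8) = 0.00857 mA.
I_C = β·I_B = 50×0.00857 = 0.428 mA.
V_CE = V_CC − I_C·R_C − I_E·R_E = 12 − 0.428×0.68 − 0.437×1.8 = 10.9 V > V_CE(sat), so the active-region assumption holds.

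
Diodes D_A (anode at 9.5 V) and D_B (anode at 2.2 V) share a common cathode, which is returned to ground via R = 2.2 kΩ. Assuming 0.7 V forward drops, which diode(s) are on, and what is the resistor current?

Only D_A conducts; I_R ≈ 4 mA

Assume both conduct. Then node N would need to be at both 9.5−0.7 = 8.8 V and 2.2−0.7 = 1.5 V, which is impossible.
Assume only D_A conducts: V_N = 9.5 − 0.7 = 8.8 V, so I_R = 8.8/2.2 = 4 mA.
Check D_B: its anode-to-cathode voltage is 2.2 − 8.8 = -6.6 V < 0.7 V, so it is off. The assumption is consistent.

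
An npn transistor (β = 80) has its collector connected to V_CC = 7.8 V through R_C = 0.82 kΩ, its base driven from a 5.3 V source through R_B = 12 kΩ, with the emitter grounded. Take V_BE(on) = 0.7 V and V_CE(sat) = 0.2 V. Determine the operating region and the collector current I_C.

Assume active: I_B = (5.3 − 0.7)/12 = 0.383 mA, giving I_C = β·I_B = 30.7 mA.
But then V_CE = 7.8 − 30.7×0.82 = -17.3 V < V_CE(sat) = 0.2 V — impossible in the active region.
So the transistor is saturated. With V_CE = 0.2 V, I_C = (V_CC − 0.2)/R_C = 7.6/0.82 = 9.27 mA.
Check: β·I_B = 30.7 mA > I_C = 9.27 mA, confirming saturation.

saturation; I_C ≈ 9.3 mA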